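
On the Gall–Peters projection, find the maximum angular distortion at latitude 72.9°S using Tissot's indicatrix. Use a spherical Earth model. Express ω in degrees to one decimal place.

89.7°

The Gall–Peters projection is cylindrical equal-area with φ₀ = 45°. For cylindrical equal-area with standard parallel φ₀, h = cos φ / cos φ₀ and k = cos φ₀ / cos φ, so h·k = 1.
At 72.9°: h = 0.4158, k = 2.405; principal scales a = 2.405, b = 0.4158.
sin(ω/2) = (a − b)/(a + b) = 1.989/2.821 = 0.7051, so ω = 2 arcsin(0.7051) ≈ 89.7°.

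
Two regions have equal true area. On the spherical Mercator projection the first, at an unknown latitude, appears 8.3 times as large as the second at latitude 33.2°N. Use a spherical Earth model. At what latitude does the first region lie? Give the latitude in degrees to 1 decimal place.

On Mercator, (apparent₁)/(apparent₂) = sec²φ₁ / sec²φ₂ when true areas are equal.
cos²φ₂ / cos²φ₁ = 8.3  ⇒  cos φ₁ = cos 33.2° / √8.3 = 0.8368/2.881 = 0.2904.
φ₁ = arccos(0.2904) ≈ 73.1°.

73.1°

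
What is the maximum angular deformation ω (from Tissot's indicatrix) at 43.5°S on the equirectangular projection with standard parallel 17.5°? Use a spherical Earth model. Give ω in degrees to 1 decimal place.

With standard parallel φ₀ = 17.5°, the equirectangular projection gives x = Rλ cos φ₀, y = Rφ, so h = 1 and k = cos 17.5° / cos φ.
At 43.5°: h = 1.000, k = 1.315; principal scales a = 1.315, b = 1.000.
sin(ω/2) = (a − b)/(a + b) = 0.3148/2.315 = 0.1360, so ω = 2 arcsin(0.1360) ≈ 15.6°.

15.6°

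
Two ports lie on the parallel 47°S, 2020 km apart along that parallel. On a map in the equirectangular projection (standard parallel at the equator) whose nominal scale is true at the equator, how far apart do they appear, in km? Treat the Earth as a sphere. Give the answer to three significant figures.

In the plate carrée (x = Rλ, y = Rφ), meridians are true-scale (h = 1) and parallels are stretched by k = sec φ.
Along the parallel, k = sec 47° = 1/0.6820 = 1.466.
Map distance = 2020 × 1.466 ≈ 2960 km.

2960 km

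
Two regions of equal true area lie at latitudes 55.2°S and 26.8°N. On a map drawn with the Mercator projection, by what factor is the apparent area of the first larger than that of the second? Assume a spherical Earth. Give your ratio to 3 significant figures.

2.45

On Mercator, area is exaggerated by sec²φ = 1/cos²φ.
At 55.2°: sec²(55.2°) = 1/0.5707² = 3.070.
At 26.8°: sec²(26.8°) = 1/0.8926² = 1.255.
Ratio = 3.070/1.255 = cos²(26.8°)/cos²(55.2°) ≈ 2.45.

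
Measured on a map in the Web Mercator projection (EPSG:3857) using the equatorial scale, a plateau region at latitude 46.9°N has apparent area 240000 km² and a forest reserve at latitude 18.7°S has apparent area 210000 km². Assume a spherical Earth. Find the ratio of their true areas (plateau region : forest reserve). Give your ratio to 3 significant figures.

Since Mercator area scale is 1/cos²φ, the true area equals the apparent area multiplied by cos²φ.
True area of plateau region: 240000 × cos²(46.9°) = 240000 × 0.4669 = 112000 km².
True area of forest reserve: 210000 × cos²(18.7°) = 210000 × 0.8972 = 188400 km².
Ratio = 112000 / 188400 ≈ 0.595.

0.595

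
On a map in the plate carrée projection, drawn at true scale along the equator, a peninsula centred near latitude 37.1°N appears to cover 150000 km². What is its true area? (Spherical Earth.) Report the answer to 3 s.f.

For the equirectangular projection with φ₀ = 0 (plate carrée), h = 1 along meridians and k = sec φ along parallels.
Areal scale = h·k = 1 × sec φ; at 37.1°, h = 1.000, k = 1.254, so h·k = 1.254.
True area = apparent / (areal scale) = 150000 / 1.254 ≈ 120000 km².

120000 km²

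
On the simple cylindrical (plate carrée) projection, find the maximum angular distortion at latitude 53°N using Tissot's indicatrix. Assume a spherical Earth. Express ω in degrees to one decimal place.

28.8°

In the plate carrée (x = Rλ, y = Rφ), meridians are true-scale (h = 1) and parallels are stretched by k = sec φ.
At 53°: h = 1.000, k = 1.662; principal scales a = 1.662, b = 1.000.
sin(ω/2) = (a − b)/(a + b) = 0.6616/2.662 = 0.2486, so ω = 2 arcsin(0.2486) ≈ 28.8°.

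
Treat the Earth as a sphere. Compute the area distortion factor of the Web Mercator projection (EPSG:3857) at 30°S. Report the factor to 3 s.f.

For Mercator, h = k = sec φ (a conformal cylindrical projection has a single point scale, 1/cos φ).
Areal scale = k² = sec²φ = 1/cos²(30°) = 1/0.8660² = 1.333.

1.33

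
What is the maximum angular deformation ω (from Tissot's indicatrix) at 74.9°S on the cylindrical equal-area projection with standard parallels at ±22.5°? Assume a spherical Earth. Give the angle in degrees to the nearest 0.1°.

117.0°

Cylindrical equal-area (φ₀ = 22.5°): h = cos φ / cos 22.5° along meridians, k = cos 22.5° / cos φ along parallels; h·k = 1.
At 74.9°: h = 0.2820, k = 3.547; principal scales a = 3.547, b = 0.2820.
sin(ω/2) = (a − b)/(a + b) = 3.265/3.828 = 0.8527, so ω = 2 arcsin(0.8527) ≈ 117.0°.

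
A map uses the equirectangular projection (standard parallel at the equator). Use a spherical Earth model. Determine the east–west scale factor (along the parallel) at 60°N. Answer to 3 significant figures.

2.00

For the equirectangular projection with φ₀ = 0 (plate carrée), h = 1 along meridians and k = sec φ along parallels.
k = 1/cos 60° = 1/0.5000 = 2.000.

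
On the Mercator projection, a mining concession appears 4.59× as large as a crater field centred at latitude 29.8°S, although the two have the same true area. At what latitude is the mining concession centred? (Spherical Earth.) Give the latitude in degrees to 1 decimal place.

66.1°

Mercator areal scale is sec²φ, so apparent-area ratio = sec²φ₁ / sec²φ₂ = cos²φ₂ / cos²φ₁.
cos²φ₂ / cos²φ₁ = 4.59  ⇒  cos φ₁ = cos 29.8° / √4.59 = 0.8678/2.142 = 0.4050.
φ₁ = arccos(0.4050) ≈ 66.1°.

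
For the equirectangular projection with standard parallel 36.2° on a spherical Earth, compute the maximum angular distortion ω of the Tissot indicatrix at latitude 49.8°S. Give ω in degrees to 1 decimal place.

12.8°

With standard parallel φ₀ = 36.2°, the equirectangular projection gives x = Rλ cos φ₀, y = Rφ, so h = 1 and k = cos 36.2° / cos φ.
At 49.8°: h = 1.000, k = 1.250; principal scales a = 1.250, b = 1.000.
sin(ω/2) = (a − b)/(a + b) = 0.2502/2.250 = 0.1112, so ω = 2 arcsin(0.1112) ≈ 12.8°.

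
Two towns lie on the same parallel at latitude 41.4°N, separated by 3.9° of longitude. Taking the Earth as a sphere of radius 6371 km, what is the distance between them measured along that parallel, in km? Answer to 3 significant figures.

325 km

Arc length along a parallel = R cos φ · Δλ (with Δλ in radians).
= 6371 × cos 41.4° × (3.9° × π/180) = 6371 × 0.7501 × 0.06807 ≈ 325 km.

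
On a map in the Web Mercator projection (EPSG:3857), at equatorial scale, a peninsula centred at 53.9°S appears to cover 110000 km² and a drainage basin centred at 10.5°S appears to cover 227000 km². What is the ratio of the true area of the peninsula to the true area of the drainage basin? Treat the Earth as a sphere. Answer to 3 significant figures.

Mercator's areal exaggeration is sec²φ; hence true area = (apparent area) · cos²φ.
True area of peninsula: 110000 × cos²(53.9°) = 110000 × 0.3472 = 38190 km².
True area of drainage basin: 227000 × cos²(10.5°) = 227000 × 0.9668 = 219500 km².
Ratio = 38190 / 219500 ≈ 0.174.

0.174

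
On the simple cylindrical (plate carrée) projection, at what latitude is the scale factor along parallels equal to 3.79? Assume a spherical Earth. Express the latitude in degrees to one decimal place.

Plate carrée: h = 1, k = sec φ along parallels.
sec φ = 3.79  ⇒  cos φ = 0.2639  ⇒  φ ≈ 74.7°.

74.7°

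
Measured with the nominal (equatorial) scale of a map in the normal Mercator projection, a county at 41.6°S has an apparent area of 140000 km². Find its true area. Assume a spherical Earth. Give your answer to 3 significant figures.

78300 km²

Mercator is conformal, so the point scale is isotropic: h = k = sec φ = 1/cos φ.
Areal scale = k² = sec²φ = 1/cos²(41.6°) = 1/0.7478² = 1.788.
True area = apparent / (areal scale) = 140000 / 1.788 ≈ 78300 km².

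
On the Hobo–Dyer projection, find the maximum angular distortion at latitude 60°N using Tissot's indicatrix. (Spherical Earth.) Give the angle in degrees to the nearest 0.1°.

51.1°

The Hobo–Dyer projection is cylindrical equal-area with φ₀ = 37.5°. A cylindrical equal-area projection with standard parallel φ₀ has meridian scale h = cos φ / cos φ₀ and parallel scale k = cos φ₀ / cos φ (so areas are preserved, h·k = 1).
At 60°: h = 0.6302, k = 1.587; principal scales a = 1.587, b = 0.6302.
sin(ω/2) = (a − b)/(a + b) = 0.9565/2.217 = 0.4314, so ω = 2 arcsin(0.4314) ≈ 51.1°.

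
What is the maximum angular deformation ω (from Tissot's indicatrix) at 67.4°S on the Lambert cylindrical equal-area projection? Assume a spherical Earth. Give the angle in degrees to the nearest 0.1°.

The Lambert cylindrical equal-area projection is the cylindrical equal-area projection with its standard parallel at the equator (φ₀ = 0). A cylindrical equal-area projection with standard parallel φ₀ has meridian scale h = cos φ / cos φ₀ and parallel scale k = cos φ₀ / cos φ (so areas are preserved, h·k = 1).
At 67.4°: h = 0.3843, k = 2.602; principal scales a = 2.602, b = 0.3843.
sin(ω/2) = (a − b)/(a + b) = 2.218/2.986 = 0.7426, so ω = 2 arcsin(0.7426) ≈ 95.9°.

95.9°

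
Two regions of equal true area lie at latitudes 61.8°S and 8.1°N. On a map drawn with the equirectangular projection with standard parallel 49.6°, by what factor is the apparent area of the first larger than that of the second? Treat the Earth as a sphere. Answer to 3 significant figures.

The equidistant cylindrical projection with φ₀ = 49.6° has h = 1 (meridians true) and k = cos φ₀ / cos φ along parallels.
Areal scale at 61.8°: h·k = 1.000 × 1.372 = 1.372.
Areal scale at 8.1°: h·k = 1.000 × 0.6547 = 0.6547.
Ratio = 1.372/0.6547 ≈ 2.10.

2.10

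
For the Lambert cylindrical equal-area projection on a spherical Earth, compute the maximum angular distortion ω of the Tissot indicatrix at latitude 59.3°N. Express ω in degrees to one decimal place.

The Lambert cylindrical equal-area projection is the cylindrical equal-area projection with its standard parallel at the equator (φ₀ = 0). Cylindrical equal-area (φ₀ = 0°): h = cos φ / cos 0° along meridians, k = cos 0° / cos φ along parallels; h·k = 1.
At 59.3°: h = 0.5105, k = 1.959; principal scales a = 1.959, b = 0.5105.
sin(ω/2) = (a − b)/(a + b) = 1.448/2.469 = 0.5865, so ω = 2 arcsin(0.5865) ≈ 71.8°.

71.8°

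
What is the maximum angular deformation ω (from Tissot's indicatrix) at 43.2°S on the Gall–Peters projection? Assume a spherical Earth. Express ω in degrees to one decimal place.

3.5°

Gall–Peters is a cylindrical equal-area projection with standard parallels at ±45°. A cylindrical equal-area projection with standard parallel φ₀ has meridian scale h = cos φ / cos φ₀ and parallel scale k = cos φ₀ / cos φ (so areas are preserved, h·k = 1).
At 43.2°: h = 1.031, k = 0.9700; principal scales a = 1.031, b = 0.9700.
sin(ω/2) = (a − b)/(a + b) = 0.06091/2.001 = 0.03044, so ω = 2 arcsin(0.03044) ≈ 3.5°.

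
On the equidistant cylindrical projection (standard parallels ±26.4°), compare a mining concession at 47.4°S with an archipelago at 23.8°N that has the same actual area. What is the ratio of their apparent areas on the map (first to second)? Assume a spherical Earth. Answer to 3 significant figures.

1.35

The equidistant cylindrical projection with φ₀ = 26.4° has h = 1 (meridians true) and k = cos φ₀ / cos φ along parallels.
Areal scale at 47.4°: h·k = 1.000 × 1.323 = 1.323.
Areal scale at 23.8°: h·k = 1.000 × 0.9790 = 0.9790.
Ratio = 1.323/0.9790 ≈ 1.35.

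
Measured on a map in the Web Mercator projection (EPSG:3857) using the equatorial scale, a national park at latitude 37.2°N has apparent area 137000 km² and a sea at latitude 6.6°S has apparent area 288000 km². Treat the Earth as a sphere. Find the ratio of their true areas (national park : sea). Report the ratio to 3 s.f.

Since Mercator area scale is 1/cos²φ, the true area equals the apparent area multiplied by cos²φ.
True area of national park: 137000 × cos²(37.2°) = 137000 × 0.6345 = 86920 km².
True area of sea: 288000 × cos²(6.6°) = 288000 × 0.9868 = 284200 km².
Ratio = 86920 / 284200 ≈ 0.306.

0.306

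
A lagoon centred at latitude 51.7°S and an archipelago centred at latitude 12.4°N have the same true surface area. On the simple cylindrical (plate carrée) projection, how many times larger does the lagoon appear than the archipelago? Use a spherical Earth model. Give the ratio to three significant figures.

In the plate carrée (x = Rλ, y = Rφ), meridians are true-scale (h = 1) and parallels are stretched by k = sec φ.
Areal scale at 51.7°: h·k = 1.000 × 1.613 = 1.613.
Areal scale at 12.4°: h·k = 1.000 × 1.024 = 1.024.
Ratio = 1.613/1.024 ≈ 1.58.

1.58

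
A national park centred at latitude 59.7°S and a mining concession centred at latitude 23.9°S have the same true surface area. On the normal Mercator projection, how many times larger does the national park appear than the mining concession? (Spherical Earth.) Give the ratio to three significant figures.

Mercator is conformal with k = sec φ, so areal scale = k² = sec²φ.
At 59.7°: sec²(59.7°) = 1/0.5045² = 3.929.
At 23.9°: sec²(23.9°) = 1/0.9143² = 1.196.
Ratio = 3.929/1.196 = cos²(23.9°)/cos²(59.7°) ≈ 3.28.

3.28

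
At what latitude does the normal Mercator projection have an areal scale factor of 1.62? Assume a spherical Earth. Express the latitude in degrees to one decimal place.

Mercator areal scale is sec²φ.
sec²φ = 1.62  ⇒  cos²φ = 0.6173  ⇒  cos φ = 0.7857.
φ = arccos(0.7857) ≈ 38.2°.

38.2°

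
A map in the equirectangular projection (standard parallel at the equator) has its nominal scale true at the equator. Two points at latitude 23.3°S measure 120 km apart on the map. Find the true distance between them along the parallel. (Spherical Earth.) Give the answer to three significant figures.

For the equirectangular projection with φ₀ = 0 (plate carrée), h = 1 along meridians and k = sec φ along parallels.
Along the parallel at 23.3°, map distances are exaggerated by k = sec 23.3° = 1.089.
True distance = 120 / 1.089 = 120 × cos 23.3° ≈ 110 km.

110 km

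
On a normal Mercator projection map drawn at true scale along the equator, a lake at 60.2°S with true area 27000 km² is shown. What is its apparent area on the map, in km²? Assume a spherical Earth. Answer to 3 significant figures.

For Mercator, h = k = sec φ (a conformal cylindrical projection has a single point scale, 1/cos φ).
Areal scale = k² = sec²φ = 1/cos²(60.2°) = 1/0.4970² = 4.049.
Apparent area = 27000 × 4.049 ≈ 109000 km².

109000 km²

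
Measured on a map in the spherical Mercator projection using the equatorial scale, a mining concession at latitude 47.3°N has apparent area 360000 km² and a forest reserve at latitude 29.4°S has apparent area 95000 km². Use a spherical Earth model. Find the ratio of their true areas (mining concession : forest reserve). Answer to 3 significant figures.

2.30

Mercator's areal exaggeration is sec²φ; hence true area = (apparent area) · cos²φ.
True area of mining concession: 360000 × cos²(47.3°) = 360000 × 0.4599 = 165600 km².
True area of forest reserve: 95000 × cos²(29.4°) = 95000 × 0.7590 = 72110 km².
Ratio = 165600 / 72110 ≈ 2.30.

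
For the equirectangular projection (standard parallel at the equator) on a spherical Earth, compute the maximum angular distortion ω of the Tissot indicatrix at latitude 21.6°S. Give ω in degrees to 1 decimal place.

4.2°

Plate carrée maps x = Rλ, y = Rφ. The meridian scale is h = 1 and the parallel scale is k = 1/cos φ = sec φ.
At 21.6°: h = 1.000, k = 1.076; principal scales a = 1.076, b = 1.000.
sin(ω/2) = (a − b)/(a + b) = 0.07553/2.076 = 0.03639, so ω = 2 arcsin(0.03639) ≈ 4.2°.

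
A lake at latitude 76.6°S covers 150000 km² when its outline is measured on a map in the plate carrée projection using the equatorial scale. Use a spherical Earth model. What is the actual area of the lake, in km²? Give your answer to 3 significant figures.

34800 km²

For the equirectangular projection with φ₀ = 0 (plate carrée), h = 1 along meridians and k = sec φ along parallels.
Areal scale = h·k = 1 × sec φ; at 76.6°, h = 1.000, k = 4.315, so h·k = 4.315.
True area = apparent / (areal scale) = 150000 / 4.315 ≈ 34800 km².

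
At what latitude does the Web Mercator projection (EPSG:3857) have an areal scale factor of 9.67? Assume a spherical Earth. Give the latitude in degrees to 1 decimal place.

Mercator areal scale is sec²φ.
sec²φ = 9.67  ⇒  cos²φ = 0.1034  ⇒  cos φ = 0.3216.
φ = arccos(0.3216) ≈ 71.2°.

71.2°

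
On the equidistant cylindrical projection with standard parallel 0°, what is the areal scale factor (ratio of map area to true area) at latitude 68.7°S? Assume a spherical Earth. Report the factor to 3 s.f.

For the equirectangular projection with φ₀ = 0 (plate carrée), h = 1 along meridians and k = sec φ along parallels.
Areal scale = h·k = 1 × sec φ; at 68.7°, h = 1.000, k = 2.753, so h·k = 2.753.

2.75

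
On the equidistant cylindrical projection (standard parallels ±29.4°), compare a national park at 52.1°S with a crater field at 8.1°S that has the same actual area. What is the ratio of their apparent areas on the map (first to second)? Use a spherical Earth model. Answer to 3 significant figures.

1.61

In the equirectangular projection with standard parallel φ₀ = 29.4° (x = Rλ cos φ₀, y = Rφ), meridians are true-scale (h = 1) and the parallel scale is k = cos φ₀ / cos φ.
Areal scale at 52.1°: h·k = 1.000 × 1.418 = 1.418.
Areal scale at 8.1°: h·k = 1.000 × 0.8800 = 0.8800.
Ratio = 1.418/0.8800 ≈ 1.61.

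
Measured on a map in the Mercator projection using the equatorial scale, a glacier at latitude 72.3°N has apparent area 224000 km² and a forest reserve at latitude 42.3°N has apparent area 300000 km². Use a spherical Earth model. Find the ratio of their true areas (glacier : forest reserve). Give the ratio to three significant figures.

0.126

On Mercator the areal scale is sec²φ, so true area = apparent × cos²φ.
True area of glacier: 224000 × cos²(72.3°) = 224000 × 0.09244 = 20710 km².
True area of forest reserve: 300000 × cos²(42.3°) = 300000 × 0.5471 = 164100 km².
Ratio = 20710 / 164100 ≈ 0.126.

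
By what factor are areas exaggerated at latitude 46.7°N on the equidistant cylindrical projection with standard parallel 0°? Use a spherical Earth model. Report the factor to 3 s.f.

1.46

In the plate carrée (x = Rλ, y = Rφ), meridians are true-scale (h = 1) and parallels are stretched by k = sec φ.
Areal scale = h·k = 1 × sec φ; at 46.7°, h = 1.000, k = 1.458, so h·k = 1.458.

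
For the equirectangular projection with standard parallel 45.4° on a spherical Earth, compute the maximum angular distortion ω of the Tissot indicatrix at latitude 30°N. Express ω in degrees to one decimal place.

12.0°

With standard parallel φ₀ = 45.4°, the equirectangular projection gives x = Rλ cos φ₀, y = Rφ, so h = 1 and k = cos 45.4° / cos φ.
At 30°: h = 1.000, k = 0.8108; principal scales a = 1.000, b = 0.8108.
sin(ω/2) = (a − b)/(a + b) = 0.1892/1.811 = 0.1045, so ω = 2 arcsin(0.1045) ≈ 12.0°.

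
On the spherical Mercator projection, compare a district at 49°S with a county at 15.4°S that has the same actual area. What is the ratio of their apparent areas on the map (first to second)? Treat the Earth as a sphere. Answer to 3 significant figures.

On Mercator, area is exaggerated by sec²φ = 1/cos²φ.
At 49°: sec²(49°) = 1/0.6561² = 2.323.
At 15.4°: sec²(15.4°) = 1/0.9641² = 1.076.
Ratio = 2.323/1.076 = cos²(15.4°)/cos²(49°) ≈ 2.16.

2.16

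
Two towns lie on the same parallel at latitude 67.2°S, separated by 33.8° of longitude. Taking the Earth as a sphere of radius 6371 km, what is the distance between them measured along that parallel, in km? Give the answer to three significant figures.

1460 km

Arc length along a parallel = R cos φ · Δλ (with Δλ in radians).
= 6371 × cos 67.2° × (33.8° × π/180) = 6371 × 0.3875 × 0.5899 ≈ 1460 km.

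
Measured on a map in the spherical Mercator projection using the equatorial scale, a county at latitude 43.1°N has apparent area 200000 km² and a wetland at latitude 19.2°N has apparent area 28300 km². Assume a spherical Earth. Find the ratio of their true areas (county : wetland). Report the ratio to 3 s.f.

4.22

Since Mercator area scale is 1/cos²φ, the true area equals the apparent area multiplied by cos²φ.
True area of county: 200000 × cos²(43.1°) = 200000 × 0.5331 = 106600 km².
True area of wetland: 28300 × cos²(19.2°) = 28300 × 0.8918 = 25240 km².
Ratio = 106600 / 25240 ≈ 4.22.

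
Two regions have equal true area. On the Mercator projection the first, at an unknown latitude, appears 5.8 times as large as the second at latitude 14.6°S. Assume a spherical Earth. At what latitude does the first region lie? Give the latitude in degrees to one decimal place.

On Mercator, (apparent₁)/(apparent₂) = sec²φ₁ / sec²φ₂ when true areas are equal.
cos²φ₂ / cos²φ₁ = 5.8  ⇒  cos φ₁ = cos 14.6° / √5.8 = 0.9677/2.408 = 0.4018.
φ₁ = arccos(0.4018) ≈ 66.3°.

66.3°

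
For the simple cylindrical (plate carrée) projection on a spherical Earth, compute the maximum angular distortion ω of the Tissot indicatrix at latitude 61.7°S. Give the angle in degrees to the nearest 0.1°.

In the plate carrée (x = Rλ, y = Rφ), meridians are true-scale (h = 1) and parallels are stretched by k = sec φ.
At 61.7°: h = 1.000, k = 2.109; principal scales a = 2.109, b = 1.000.
sin(ω/2) = (a − b)/(a + b) = 1.109/3.109 = 0.3568, so ω = 2 arcsin(0.3568) ≈ 41.8°.

41.8°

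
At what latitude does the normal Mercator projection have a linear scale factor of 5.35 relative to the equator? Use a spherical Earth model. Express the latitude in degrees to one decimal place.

79.2°

Mercator scale is k = sec φ = 1/cos φ.
1/cos φ = 5.35  ⇒  cos φ = 0.1869  ⇒  φ = arccos(0.1869) ≈ 79.2°.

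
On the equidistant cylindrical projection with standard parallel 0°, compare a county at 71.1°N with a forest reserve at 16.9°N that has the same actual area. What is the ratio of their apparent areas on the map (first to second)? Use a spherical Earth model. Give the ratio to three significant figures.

For the equirectangular projection with φ₀ = 0 (plate carrée), h = 1 along meridians and k = sec φ along parallels.
Areal scale at 71.1°: h·k = 1.000 × 3.087 = 3.087.
Areal scale at 16.9°: h·k = 1.000 × 1.045 = 1.045.
Ratio = 3.087/1.045 ≈ 2.95.

2.95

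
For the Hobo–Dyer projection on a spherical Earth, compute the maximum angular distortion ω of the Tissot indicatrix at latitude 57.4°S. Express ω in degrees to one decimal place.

Hobo–Dyer is a cylindrical equal-area projection with standard parallels at ±37.5°. A cylindrical equal-area projection with standard parallel φ₀ has meridian scale h = cos φ / cos φ₀ and parallel scale k = cos φ₀ / cos φ (so areas are preserved, h·k = 1).
At 57.4°: h = 0.6791, k = 1.473; principal scales a = 1.473, b = 0.6791.
sin(ω/2) = (a − b)/(a + b) = 0.7934/2.152 = 0.3688, so ω = 2 arcsin(0.3688) ≈ 43.3°.

43.3°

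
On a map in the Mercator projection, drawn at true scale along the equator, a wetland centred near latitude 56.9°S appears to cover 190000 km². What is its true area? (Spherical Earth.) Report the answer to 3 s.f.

Mercator is conformal, so the point scale is isotropic: h = k = sec φ = 1/cos φ.
Areal scale = k² = sec²φ = 1/cos²(56.9°) = 1/0.5461² = 3.353.
True area = apparent / (areal scale) = 190000 / 3.353 ≈ 56700 km².

56700 km²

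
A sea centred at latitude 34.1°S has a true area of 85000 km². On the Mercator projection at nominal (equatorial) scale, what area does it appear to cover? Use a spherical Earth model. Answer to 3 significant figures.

124000 km²

Mercator is conformal, so the point scale is isotropic: h = k = sec φ = 1/cos φ.
Areal scale = k² = sec²φ = 1/cos²(34.1°) = 1/0.8281² = 1.458.
Apparent area = 85000 × 1.458 ≈ 124000 km².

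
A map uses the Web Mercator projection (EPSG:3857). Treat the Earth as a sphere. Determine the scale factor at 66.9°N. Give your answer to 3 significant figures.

2.55

The Mercator projection is conformal; its linear scale factor is the same in every direction and equals sec φ = 1/cos φ.
k = 1/cos 66.9° = 1/0.3923 = 2.549.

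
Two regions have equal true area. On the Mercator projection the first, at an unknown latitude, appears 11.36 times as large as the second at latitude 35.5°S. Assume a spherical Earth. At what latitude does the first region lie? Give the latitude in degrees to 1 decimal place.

On Mercator, (apparent₁)/(apparent₂) = sec²φ₁ / sec²φ₂ when true areas are equal.
cos²φ₂ / cos²φ₁ = 11.36  ⇒  cos φ₁ = cos 35.5° / √11.36 = 0.8141/3.370 = 0.2415.
φ₁ = arccos(0.2415) ≈ 76.0°.

76.0°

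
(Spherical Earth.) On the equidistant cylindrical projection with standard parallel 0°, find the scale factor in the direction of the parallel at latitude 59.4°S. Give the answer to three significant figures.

1.96

In the plate carrée (x = Rλ, y = Rφ), meridians are true-scale (h = 1) and parallels are stretched by k = sec φ.
k = 1/cos 59.4° = 1/0.5090 = 1.964.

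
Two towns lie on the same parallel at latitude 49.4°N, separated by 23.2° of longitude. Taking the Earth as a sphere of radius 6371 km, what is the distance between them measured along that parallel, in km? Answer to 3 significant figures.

1680 km

Arc length along a parallel = R cos φ · Δλ (with Δλ in radians).
= 6371 × cos 49.4° × (23.2° × π/180) = 6371 × 0.6508 × 0.4049 ≈ 1680 km.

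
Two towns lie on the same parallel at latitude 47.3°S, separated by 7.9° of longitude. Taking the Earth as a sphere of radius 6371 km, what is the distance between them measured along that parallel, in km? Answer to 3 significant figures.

596 km

Arc length along a parallel = R cos φ · Δλ (with Δλ in radians).
= 6371 × cos 47.3° × (7.9° × π/180) = 6371 × 0.6782 × 0.1379 ≈ 596 km.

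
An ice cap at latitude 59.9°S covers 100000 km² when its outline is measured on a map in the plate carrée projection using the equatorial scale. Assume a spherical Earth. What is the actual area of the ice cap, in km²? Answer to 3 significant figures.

For the equirectangular projection with φ₀ = 0 (plate carrée), h = 1 along meridians and k = sec φ along parallels.
Areal scale = h·k = 1 × sec φ; at 59.9°, h = 1.000, k = 1.994, so h·k = 1.994.
True area = apparent / (areal scale) = 100000 / 1.994 ≈ 50200 km².

50200 km²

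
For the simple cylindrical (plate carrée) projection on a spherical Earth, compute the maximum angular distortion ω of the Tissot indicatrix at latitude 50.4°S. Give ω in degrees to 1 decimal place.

Plate carrée maps x = Rλ, y = Rφ. The meridian scale is h = 1 and the parallel scale is k = 1/cos φ = sec φ.
At 50.4°: h = 1.000, k = 1.569; principal scales a = 1.569, b = 1.000.
sin(ω/2) = (a − b)/(a + b) = 0.5688/2.569 = 0.2214, so ω = 2 arcsin(0.2214) ≈ 25.6°.

25.6°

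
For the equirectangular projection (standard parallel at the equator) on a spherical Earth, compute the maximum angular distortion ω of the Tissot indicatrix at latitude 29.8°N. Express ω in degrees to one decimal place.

In the plate carrée (x = Rλ, y = Rφ), meridians are true-scale (h = 1) and parallels are stretched by k = sec φ.
At 29.8°: h = 1.000, k = 1.152; principal scales a = 1.152, b = 1.000.
sin(ω/2) = (a − b)/(a + b) = 0.1524/2.152 = 0.07080, so ω = 2 arcsin(0.07080) ≈ 8.1°.

8.1°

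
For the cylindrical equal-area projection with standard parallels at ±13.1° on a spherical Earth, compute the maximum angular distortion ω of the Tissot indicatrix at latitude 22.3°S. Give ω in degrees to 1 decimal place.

5.9°

A cylindrical equal-area projection with standard parallel φ₀ has meridian scale h = cos φ / cos φ₀ and parallel scale k = cos φ₀ / cos φ (so areas are preserved, h·k = 1).
At 22.3°: h = 0.9499, k = 1.053; principal scales a = 1.053, b = 0.9499.
sin(ω/2) = (a − b)/(a + b) = 0.1028/2.003 = 0.05132, so ω = 2 arcsin(0.05132) ≈ 5.9°.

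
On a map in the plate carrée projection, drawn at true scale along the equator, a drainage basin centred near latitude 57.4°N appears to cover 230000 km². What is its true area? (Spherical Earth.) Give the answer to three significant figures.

Plate carrée maps x = Rλ, y = Rφ. The meridian scale is h = 1 and the parallel scale is k = 1/cos φ = sec φ.
Areal scale = h·k = 1 × sec φ; at 57.4°, h = 1.000, k = 1.856, so h·k = 1.856.
True area = apparent / (areal scale) = 230000 / 1.856 ≈ 124000 km².

124000 km²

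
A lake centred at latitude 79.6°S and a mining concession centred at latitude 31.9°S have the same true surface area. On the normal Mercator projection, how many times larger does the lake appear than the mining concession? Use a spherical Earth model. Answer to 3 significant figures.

22.1

On Mercator, area is exaggerated by sec²φ = 1/cos²φ.
At 79.6°: sec²(79.6°) = 1/0.1805² = 30.69.
At 31.9°: sec²(31.9°) = 1/0.8490² = 1.387.
Ratio = 30.69/1.387 = cos²(31.9°)/cos²(79.6°) ≈ 22.1.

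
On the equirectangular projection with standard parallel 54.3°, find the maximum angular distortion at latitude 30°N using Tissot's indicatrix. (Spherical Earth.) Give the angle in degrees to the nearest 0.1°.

With standard parallel φ₀ = 54.3°, the equirectangular projection gives x = Rλ cos φ₀, y = Rφ, so h = 1 and k = cos 54.3° / cos φ.
At 30°: h = 1.000, k = 0.6738; principal scales a = 1.000, b = 0.6738.
sin(ω/2) = (a − b)/(a + b) = 0.3262/1.674 = 0.1949, so ω = 2 arcsin(0.1949) ≈ 22.5°.

22.5°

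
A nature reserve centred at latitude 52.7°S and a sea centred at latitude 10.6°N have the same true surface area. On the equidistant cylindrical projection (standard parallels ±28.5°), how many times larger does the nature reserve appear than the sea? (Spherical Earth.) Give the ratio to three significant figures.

1.62

The equidistant cylindrical projection with φ₀ = 28.5° has h = 1 (meridians true) and k = cos φ₀ / cos φ along parallels.
Areal scale at 52.7°: h·k = 1.000 × 1.450 = 1.450.
Areal scale at 10.6°: h·k = 1.000 × 0.8941 = 0.8941.
Ratio = 1.450/0.8941 ≈ 1.62.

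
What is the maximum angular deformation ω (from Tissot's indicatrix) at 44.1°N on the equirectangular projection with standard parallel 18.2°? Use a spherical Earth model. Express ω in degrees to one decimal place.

16.0°

The equidistant cylindrical projection with φ₀ = 18.2° has h = 1 (meridians true) and k = cos φ₀ / cos φ along parallels.
At 44.1°: h = 1.000, k = 1.323; principal scales a = 1.323, b = 1.000.
sin(ω/2) = (a − b)/(a + b) = 0.3228/2.323 = 0.1390, so ω = 2 arcsin(0.1390) ≈ 16.0°.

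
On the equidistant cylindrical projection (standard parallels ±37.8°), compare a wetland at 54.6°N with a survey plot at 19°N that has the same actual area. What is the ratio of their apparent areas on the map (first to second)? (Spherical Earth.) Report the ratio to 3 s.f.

The equidistant cylindrical projection with φ₀ = 37.8° has h = 1 (meridians true) and k = cos φ₀ / cos φ along parallels.
Areal scale at 54.6°: h·k = 1.000 × 1.364 = 1.364.
Areal scale at 19°: h·k = 1.000 × 0.8357 = 0.8357.
Ratio = 1.364/0.8357 ≈ 1.63.

1.63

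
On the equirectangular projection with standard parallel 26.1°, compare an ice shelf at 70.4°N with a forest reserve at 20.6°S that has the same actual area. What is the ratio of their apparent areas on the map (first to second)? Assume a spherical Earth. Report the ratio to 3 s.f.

In the equirectangular projection with standard parallel φ₀ = 26.1° (x = Rλ cos φ₀, y = Rφ), meridians are true-scale (h = 1) and the parallel scale is k = cos φ₀ / cos φ.
Areal scale at 70.4°: h·k = 1.000 × 2.677 = 2.677.
Areal scale at 20.6°: h·k = 1.000 × 0.9594 = 0.9594.
Ratio = 2.677/0.9594 ≈ 2.79.

2.79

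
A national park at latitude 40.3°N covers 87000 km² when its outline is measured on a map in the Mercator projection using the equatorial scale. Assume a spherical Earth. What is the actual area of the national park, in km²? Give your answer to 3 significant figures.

50600 km²

Mercator is conformal, so the point scale is isotropic: h = k = sec φ = 1/cos φ.
Areal scale = k² = sec²φ = 1/cos²(40.3°) = 1/0.7627² = 1.719.
True area = apparent / (areal scale) = 87000 / 1.719 ≈ 50600 km².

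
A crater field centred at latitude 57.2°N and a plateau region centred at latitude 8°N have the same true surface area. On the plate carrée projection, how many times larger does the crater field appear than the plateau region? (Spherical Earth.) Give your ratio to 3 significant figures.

1.83

In the plate carrée (x = Rλ, y = Rφ), meridians are true-scale (h = 1) and parallels are stretched by k = sec φ.
Areal scale at 57.2°: h·k = 1.000 × 1.846 = 1.846.
Areal scale at 8°: h·k = 1.000 × 1.010 = 1.010.
Ratio = 1.846/1.010 ≈ 1.83.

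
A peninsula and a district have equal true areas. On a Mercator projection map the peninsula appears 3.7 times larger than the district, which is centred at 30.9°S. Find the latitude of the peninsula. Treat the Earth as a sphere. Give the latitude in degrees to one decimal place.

Mercator areal scale is sec²φ, so apparent-area ratio = sec²φ₁ / sec²φ₂ = cos²φ₂ / cos²φ₁.
cos²φ₂ / cos²φ₁ = 3.7  ⇒  cos φ₁ = cos 30.9° / √3.7 = 0.8581/1.924 = 0.4461.
φ₁ = arccos(0.4461) ≈ 63.5°.

63.5°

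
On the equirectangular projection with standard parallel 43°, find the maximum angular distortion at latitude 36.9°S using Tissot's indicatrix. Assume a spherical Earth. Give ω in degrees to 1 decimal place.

5.1°

With standard parallel φ₀ = 43°, the equirectangular projection gives x = Rλ cos φ₀, y = Rφ, so h = 1 and k = cos 43° / cos φ.
At 36.9°: h = 1.000, k = 0.9146; principal scales a = 1.000, b = 0.9146.
sin(ω/2) = (a − b)/(a + b) = 0.08545/1.915 = 0.04463, so ω = 2 arcsin(0.04463) ≈ 5.1°.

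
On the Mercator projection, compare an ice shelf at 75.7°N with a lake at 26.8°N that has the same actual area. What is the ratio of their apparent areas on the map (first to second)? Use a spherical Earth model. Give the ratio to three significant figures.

13.1

Mercator is conformal with k = sec φ, so areal scale = k² = sec²φ.
At 75.7°: sec²(75.7°) = 1/0.2470² = 16.39.
At 26.8°: sec²(26.8°) = 1/0.8926² = 1.255.
Ratio = 16.39/1.255 = cos²(26.8°)/cos²(75.7°) ≈ 13.1.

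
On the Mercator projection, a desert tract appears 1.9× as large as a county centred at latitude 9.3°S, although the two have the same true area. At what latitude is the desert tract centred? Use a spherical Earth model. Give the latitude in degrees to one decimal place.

For equal true areas on Mercator, apparent areas scale as sec²φ, so the ratio is cos²φ₂ / cos²φ₁.
cos²φ₂ / cos²φ₁ = 1.9  ⇒  cos φ₁ = cos 9.3° / √1.9 = 0.9869/1.378 = 0.7159.
φ₁ = arccos(0.7159) ≈ 44.3°.

44.3°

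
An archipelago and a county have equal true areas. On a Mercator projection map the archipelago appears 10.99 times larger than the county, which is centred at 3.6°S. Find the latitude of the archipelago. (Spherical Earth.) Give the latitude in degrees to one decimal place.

72.5°

On Mercator, (apparent₁)/(apparent₂) = sec²φ₁ / sec²φ₂ when true areas are equal.
cos²φ₂ / cos²φ₁ = 10.99  ⇒  cos φ₁ = cos 3.6° / √10.99 = 0.9980/3.315 = 0.3011.
φ₁ = arccos(0.3011) ≈ 72.5°.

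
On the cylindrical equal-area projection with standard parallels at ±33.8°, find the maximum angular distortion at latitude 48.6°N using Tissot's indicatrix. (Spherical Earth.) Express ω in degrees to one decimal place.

A cylindrical equal-area projection with standard parallel φ₀ has meridian scale h = cos φ / cos φ₀ and parallel scale k = cos φ₀ / cos φ (so areas are preserved, h·k = 1).
At 48.6°: h = 0.7958, k = 1.257; principal scales a = 1.257, b = 0.7958.
sin(ω/2) = (a − b)/(a + b) = 0.4608/2.052 = 0.2245, so ω = 2 arcsin(0.2245) ≈ 25.9°.

25.9°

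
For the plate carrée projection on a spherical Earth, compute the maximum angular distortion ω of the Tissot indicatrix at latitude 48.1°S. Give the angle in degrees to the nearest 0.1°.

23.0°

For the equirectangular projection with φ₀ = 0 (plate carrée), h = 1 along meridians and k = sec φ along parallels.
At 48.1°: h = 1.000, k = 1.497; principal scales a = 1.497, b = 1.000.
sin(ω/2) = (a − b)/(a + b) = 0.4974/2.497 = 0.1992, so ω = 2 arcsin(0.1992) ≈ 23.0°.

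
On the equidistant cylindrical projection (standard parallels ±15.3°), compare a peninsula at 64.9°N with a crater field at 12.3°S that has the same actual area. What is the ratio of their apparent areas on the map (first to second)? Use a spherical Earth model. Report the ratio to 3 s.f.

2.30

In the equirectangular projection with standard parallel φ₀ = 15.3° (x = Rλ cos φ₀, y = Rφ), meridians are true-scale (h = 1) and the parallel scale is k = cos φ₀ / cos φ.
Areal scale at 64.9°: h·k = 1.000 × 2.274 = 2.274.
Areal scale at 12.3°: h·k = 1.000 × 0.9872 = 0.9872.
Ratio = 2.274/0.9872 ≈ 2.30.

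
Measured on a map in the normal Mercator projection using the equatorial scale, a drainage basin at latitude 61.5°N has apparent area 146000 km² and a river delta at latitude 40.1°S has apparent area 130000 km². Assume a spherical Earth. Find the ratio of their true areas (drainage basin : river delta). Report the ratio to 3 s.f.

0.437

Since Mercator area scale is 1/cos²φ, the true area equals the apparent area multiplied by cos²φ.
True area of drainage basin: 146000 × cos²(61.5°) = 146000 × 0.2277 = 33240 km².
True area of river delta: 130000 × cos²(40.1°) = 130000 × 0.5851 = 76060 km².
Ratio = 33240 / 76060 ≈ 0.437.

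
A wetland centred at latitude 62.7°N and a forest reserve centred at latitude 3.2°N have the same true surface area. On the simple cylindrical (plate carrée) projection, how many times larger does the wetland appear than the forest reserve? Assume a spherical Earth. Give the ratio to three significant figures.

2.18

In the plate carrée (x = Rλ, y = Rφ), meridians are true-scale (h = 1) and parallels are stretched by k = sec φ.
Areal scale at 62.7°: h·k = 1.000 × 2.180 = 2.180.
Areal scale at 3.2°: h·k = 1.000 × 1.002 = 1.002.
Ratio = 2.180/1.002 ≈ 2.18.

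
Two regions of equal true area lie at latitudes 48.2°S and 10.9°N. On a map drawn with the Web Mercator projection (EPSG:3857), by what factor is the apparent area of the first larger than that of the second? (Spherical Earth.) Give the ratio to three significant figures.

2.17

Mercator is conformal with k = sec φ, so areal scale = k² = sec²φ.
At 48.2°: sec²(48.2°) = 1/0.6665² = 2.251.
At 10.9°: sec²(10.9°) = 1/0.9820² = 1.037.
Ratio = 2.251/1.037 = cos²(10.9°)/cos²(48.2°) ≈ 2.17.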